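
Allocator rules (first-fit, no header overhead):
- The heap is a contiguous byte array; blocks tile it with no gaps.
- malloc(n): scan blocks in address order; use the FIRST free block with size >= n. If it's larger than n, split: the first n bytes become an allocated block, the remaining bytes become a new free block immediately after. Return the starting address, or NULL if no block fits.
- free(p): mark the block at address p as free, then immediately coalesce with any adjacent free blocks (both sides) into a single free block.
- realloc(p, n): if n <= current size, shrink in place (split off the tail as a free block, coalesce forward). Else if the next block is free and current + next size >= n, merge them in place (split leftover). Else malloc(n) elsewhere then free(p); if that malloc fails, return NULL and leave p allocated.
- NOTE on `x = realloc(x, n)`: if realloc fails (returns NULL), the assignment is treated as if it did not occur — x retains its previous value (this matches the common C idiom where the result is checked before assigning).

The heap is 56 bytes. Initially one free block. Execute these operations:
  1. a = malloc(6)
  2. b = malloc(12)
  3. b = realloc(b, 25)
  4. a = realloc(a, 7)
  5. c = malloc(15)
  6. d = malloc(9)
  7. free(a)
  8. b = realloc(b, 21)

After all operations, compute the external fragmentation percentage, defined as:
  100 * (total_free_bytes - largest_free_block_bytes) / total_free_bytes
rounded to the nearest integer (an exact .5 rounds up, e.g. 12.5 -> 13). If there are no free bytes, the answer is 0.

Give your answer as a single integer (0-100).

Op 1: a = malloc(6) -> a = 0; heap: [0-5 ALLOC][6-55 FREE]
Op 2: b = malloc(12) -> b = 6; heap: [0-5 ALLOC][6-17 ALLOC][18-55 FREE]
Op 3: b = realloc(b, 25) -> b = 6; heap: [0-5 ALLOC][6-30 ALLOC][31-55 FREE]
Op 4: a = realloc(a, 7) -> a = 31; heap: [0-5 FREE][6-30 ALLOC][31-37 ALLOC][38-55 FREE]
Op 5: c = malloc(15) -> c = 38; heap: [0-5 FREE][6-30 ALLOC][31-37 ALLOC][38-52 ALLOC][53-55 FREE]
Op 6: d = malloc(9) -> d = NULL; heap: [0-5 FREE][6-30 ALLOC][31-37 ALLOC][38-52 ALLOC][53-55 FREE]
Op 7: free(a) -> (freed a); heap: [0-5 FREE][6-30 ALLOC][31-37 FREE][38-52 ALLOC][53-55 FREE]
Op 8: b = realloc(b, 21) -> b = 6; heap: [0-5 FREE][6-26 ALLOC][27-37 FREE][38-52 ALLOC][53-55 FREE]
Free blocks: [6 11 3] total_free=20 largest=11 -> 100*(20-11)/20 = 900/20 = 45

Answer: 45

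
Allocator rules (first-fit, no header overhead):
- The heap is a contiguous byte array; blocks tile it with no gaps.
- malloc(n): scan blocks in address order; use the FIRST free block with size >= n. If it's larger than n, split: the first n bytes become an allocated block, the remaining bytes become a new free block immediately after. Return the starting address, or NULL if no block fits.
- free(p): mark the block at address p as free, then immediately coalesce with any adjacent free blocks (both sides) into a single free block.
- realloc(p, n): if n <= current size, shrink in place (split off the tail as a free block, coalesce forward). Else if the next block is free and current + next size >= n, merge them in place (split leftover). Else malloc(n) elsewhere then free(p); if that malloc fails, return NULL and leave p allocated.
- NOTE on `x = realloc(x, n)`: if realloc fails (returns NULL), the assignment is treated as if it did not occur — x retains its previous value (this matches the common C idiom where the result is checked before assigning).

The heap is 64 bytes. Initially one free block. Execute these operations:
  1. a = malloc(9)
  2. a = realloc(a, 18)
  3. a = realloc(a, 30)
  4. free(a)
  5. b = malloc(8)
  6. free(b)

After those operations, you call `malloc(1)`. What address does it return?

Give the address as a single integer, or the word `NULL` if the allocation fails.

Op 1: a = malloc(9) -> a = 0; heap: [0-8 ALLOC][9-63 FREE]
Op 2: a = realloc(a, 18) -> a = 0; heap: [0-17 ALLOC][18-63 FREE]
Op 3: a = realloc(a, 30) -> a = 0; heap: [0-29 ALLOC][30-63 FREE]
Op 4: free(a) -> (freed a); heap: [0-63 FREE]
Op 5: b = malloc(8) -> b = 0; heap: [0-7 ALLOC][8-63 FREE]
Op 6: free(b) -> (freed b); heap: [0-63 FREE]
malloc(1): first-fit scan over [0-63 FREE] -> 0

Answer: 0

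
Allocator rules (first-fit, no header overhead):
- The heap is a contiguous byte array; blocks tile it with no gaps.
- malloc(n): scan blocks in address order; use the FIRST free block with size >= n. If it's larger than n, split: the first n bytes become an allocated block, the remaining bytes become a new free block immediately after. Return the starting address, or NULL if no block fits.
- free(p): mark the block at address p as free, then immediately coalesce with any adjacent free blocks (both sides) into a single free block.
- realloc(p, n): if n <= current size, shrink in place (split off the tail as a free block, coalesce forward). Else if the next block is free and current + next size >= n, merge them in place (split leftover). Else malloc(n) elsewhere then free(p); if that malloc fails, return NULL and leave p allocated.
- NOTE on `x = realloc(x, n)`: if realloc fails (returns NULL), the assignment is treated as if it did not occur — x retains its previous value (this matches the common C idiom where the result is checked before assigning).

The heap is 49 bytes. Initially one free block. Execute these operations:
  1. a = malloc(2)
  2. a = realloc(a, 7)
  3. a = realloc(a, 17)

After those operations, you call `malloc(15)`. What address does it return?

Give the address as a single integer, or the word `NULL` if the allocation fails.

Op 1: a = malloc(2) -> a = 0; heap: [0-1 ALLOC][2-48 FREE]
Op 2: a = realloc(a, 7) -> a = 0; heap: [0-6 ALLOC][7-48 FREE]
Op 3: a = realloc(a, 17) -> a = 0; heap: [0-16 ALLOC][17-48 FREE]
malloc(15): first-fit scan over [0-16 ALLOC][17-48 FREE] -> 17

Answer: 17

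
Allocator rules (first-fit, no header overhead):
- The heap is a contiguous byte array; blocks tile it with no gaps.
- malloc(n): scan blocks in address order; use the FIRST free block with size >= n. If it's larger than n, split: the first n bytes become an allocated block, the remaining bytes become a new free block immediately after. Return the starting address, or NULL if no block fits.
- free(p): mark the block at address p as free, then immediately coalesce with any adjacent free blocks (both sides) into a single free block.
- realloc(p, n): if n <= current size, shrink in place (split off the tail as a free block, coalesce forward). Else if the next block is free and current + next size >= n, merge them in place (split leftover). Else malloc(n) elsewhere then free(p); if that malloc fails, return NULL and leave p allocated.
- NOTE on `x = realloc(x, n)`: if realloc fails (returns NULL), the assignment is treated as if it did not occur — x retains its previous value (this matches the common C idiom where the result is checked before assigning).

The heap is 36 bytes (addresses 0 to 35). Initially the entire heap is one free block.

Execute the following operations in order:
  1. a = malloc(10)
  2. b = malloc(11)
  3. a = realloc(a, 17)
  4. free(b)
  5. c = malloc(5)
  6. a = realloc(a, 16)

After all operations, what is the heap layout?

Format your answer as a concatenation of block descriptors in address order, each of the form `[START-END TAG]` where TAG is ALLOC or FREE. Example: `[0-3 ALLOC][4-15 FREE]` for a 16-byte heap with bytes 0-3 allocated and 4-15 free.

Op 1: a = malloc(10) -> a = 0; heap: [0-9 ALLOC][10-35 FREE]
Op 2: b = malloc(11) -> b = 10; heap: [0-9 ALLOC][10-20 ALLOC][21-35 FREE]
Op 3: a = realloc(a, 17) -> NULL (a unchanged); heap: [0-9 ALLOC][10-20 ALLOC][21-35 FREE]
Op 4: free(b) -> (freed b); heap: [0-9 ALLOC][10-35 FREE]
Op 5: c = malloc(5) -> c = 10; heap: [0-9 ALLOC][10-14 ALLOC][15-35 FREE]
Op 6: a = realloc(a, 16) -> a = 15; heap: [0-9 FREE][10-14 ALLOC][15-30 ALLOC][31-35 FREE]

Answer: [0-9 FREE][10-14 ALLOC][15-30 ALLOC][31-35 FREE]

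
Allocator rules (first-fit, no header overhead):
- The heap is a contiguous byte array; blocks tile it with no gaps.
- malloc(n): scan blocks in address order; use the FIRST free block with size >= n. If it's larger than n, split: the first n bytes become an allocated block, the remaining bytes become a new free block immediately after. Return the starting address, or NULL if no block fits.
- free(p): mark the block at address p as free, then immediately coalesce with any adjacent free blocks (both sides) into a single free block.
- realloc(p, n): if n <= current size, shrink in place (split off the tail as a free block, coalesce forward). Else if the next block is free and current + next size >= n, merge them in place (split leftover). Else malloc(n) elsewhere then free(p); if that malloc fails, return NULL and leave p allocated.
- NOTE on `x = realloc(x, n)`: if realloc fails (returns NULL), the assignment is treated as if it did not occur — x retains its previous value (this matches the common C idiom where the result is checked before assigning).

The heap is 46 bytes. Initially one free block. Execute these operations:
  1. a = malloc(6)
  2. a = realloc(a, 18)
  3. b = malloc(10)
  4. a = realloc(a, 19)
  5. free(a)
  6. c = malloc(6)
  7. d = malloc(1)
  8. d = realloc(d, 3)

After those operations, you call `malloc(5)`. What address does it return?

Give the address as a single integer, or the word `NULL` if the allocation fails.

Op 1: a = malloc(6) -> a = 0; heap: [0-5 ALLOC][6-45 FREE]
Op 2: a = realloc(a, 18) -> a = 0; heap: [0-17 ALLOC][18-45 FREE]
Op 3: b = malloc(10) -> b = 18; heap: [0-17 ALLOC][18-27 ALLOC][28-45 FREE]
Op 4: a = realloc(a, 19) -> NULL (a unchanged); heap: [0-17 ALLOC][18-27 ALLOC][28-45 FREE]
Op 5: free(a) -> (freed a); heap: [0-17 FREE][18-27 ALLOC][28-45 FREE]
Op 6: c = malloc(6) -> c = 0; heap: [0-5 ALLOC][6-17 FREE][18-27 ALLOC][28-45 FREE]
Op 7: d = malloc(1) -> d = 6; heap: [0-5 ALLOC][6-6 ALLOC][7-17 FREE][18-27 ALLOC][28-45 FREE]
Op 8: d = realloc(d, 3) -> d = 6; heap: [0-5 ALLOC][6-8 ALLOC][9-17 FREE][18-27 ALLOC][28-45 FREE]
malloc(5): first-fit scan over [0-5 ALLOC][6-8 ALLOC][9-17 FREE][18-27 ALLOC][28-45 FREE] -> 9

Answer: 9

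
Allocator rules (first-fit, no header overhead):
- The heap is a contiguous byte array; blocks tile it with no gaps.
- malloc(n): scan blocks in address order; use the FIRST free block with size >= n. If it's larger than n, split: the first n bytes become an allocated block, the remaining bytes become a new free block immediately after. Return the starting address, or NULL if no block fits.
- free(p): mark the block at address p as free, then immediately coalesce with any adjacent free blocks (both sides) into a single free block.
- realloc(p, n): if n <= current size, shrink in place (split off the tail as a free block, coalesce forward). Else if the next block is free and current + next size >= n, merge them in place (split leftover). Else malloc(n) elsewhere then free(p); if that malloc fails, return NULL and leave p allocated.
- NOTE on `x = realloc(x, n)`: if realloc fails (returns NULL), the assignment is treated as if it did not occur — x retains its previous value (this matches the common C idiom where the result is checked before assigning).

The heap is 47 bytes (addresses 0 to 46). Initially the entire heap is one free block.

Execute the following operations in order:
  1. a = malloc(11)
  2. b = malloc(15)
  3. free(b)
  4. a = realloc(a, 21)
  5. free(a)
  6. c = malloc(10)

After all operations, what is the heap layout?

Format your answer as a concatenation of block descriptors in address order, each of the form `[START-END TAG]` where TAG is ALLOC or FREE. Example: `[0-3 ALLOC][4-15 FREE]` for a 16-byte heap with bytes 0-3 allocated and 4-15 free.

Op 1: a = malloc(11) -> a = 0; heap: [0-10 ALLOC][11-46 FREE]
Op 2: b = malloc(15) -> b = 11; heap: [0-10 ALLOC][11-25 ALLOC][26-46 FREE]
Op 3: free(b) -> (freed b); heap: [0-10 ALLOC][11-46 FREE]
Op 4: a = realloc(a, 21) -> a = 0; heap: [0-20 ALLOC][21-46 FREE]
Op 5: free(a) -> (freed a); heap: [0-46 FREE]
Op 6: c = malloc(10) -> c = 0; heap: [0-9 ALLOC][10-46 FREE]

Answer: [0-9 ALLOC][10-46 FREE]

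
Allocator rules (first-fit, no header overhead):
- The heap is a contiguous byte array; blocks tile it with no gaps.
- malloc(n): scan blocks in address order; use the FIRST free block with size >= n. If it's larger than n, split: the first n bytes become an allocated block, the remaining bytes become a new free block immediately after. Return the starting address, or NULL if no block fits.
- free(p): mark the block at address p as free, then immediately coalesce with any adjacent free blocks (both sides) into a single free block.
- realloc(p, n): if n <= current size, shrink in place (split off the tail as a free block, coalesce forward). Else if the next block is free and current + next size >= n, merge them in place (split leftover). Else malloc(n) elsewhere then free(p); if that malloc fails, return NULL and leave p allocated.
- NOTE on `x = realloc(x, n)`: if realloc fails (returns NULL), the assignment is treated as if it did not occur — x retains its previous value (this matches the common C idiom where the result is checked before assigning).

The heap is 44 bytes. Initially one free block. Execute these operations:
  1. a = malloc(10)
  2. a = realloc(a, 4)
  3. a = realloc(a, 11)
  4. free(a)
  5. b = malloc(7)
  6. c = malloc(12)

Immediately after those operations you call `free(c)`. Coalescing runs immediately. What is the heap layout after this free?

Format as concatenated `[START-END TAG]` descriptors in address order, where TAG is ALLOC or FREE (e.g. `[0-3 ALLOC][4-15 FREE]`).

Answer: [0-6 ALLOC][7-43 FREE]

Derivation:
Op 1: a = malloc(10) -> a = 0; heap: [0-9 ALLOC][10-43 FREE]
Op 2: a = realloc(a, 4) -> a = 0; heap: [0-3 ALLOC][4-43 FREE]
Op 3: a = realloc(a, 11) -> a = 0; heap: [0-10 ALLOC][11-43 FREE]
Op 4: free(a) -> (freed a); heap: [0-43 FREE]
Op 5: b = malloc(7) -> b = 0; heap: [0-6 ALLOC][7-43 FREE]
Op 6: c = malloc(12) -> c = 7; heap: [0-6 ALLOC][7-18 ALLOC][19-43 FREE]
free(c): c = 7 -> block [7-18 ALLOC]; mark free, coalesce with adjacent free neighbors -> [0-6 ALLOC][7-43 FREE]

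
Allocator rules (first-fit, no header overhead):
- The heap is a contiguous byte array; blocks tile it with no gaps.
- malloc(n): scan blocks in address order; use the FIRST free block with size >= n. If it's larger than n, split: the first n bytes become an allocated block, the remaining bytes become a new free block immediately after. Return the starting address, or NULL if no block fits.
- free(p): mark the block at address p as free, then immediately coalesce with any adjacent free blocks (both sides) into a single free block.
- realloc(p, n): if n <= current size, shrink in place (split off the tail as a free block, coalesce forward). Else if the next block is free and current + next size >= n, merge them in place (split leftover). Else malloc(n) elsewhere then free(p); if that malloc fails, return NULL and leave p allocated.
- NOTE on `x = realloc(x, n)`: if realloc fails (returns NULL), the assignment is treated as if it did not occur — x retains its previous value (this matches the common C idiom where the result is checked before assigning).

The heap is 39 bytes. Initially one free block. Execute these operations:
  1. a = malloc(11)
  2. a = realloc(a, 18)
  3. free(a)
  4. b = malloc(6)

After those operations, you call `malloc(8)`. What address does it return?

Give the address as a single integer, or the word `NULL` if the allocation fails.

Op 1: a = malloc(11) -> a = 0; heap: [0-10 ALLOC][11-38 FREE]
Op 2: a = realloc(a, 18) -> a = 0; heap: [0-17 ALLOC][18-38 FREE]
Op 3: free(a) -> (freed a); heap: [0-38 FREE]
Op 4: b = malloc(6) -> b = 0; heap: [0-5 ALLOC][6-38 FREE]
malloc(8): first-fit scan over [0-5 ALLOC][6-38 FREE] -> 6

Answer: 6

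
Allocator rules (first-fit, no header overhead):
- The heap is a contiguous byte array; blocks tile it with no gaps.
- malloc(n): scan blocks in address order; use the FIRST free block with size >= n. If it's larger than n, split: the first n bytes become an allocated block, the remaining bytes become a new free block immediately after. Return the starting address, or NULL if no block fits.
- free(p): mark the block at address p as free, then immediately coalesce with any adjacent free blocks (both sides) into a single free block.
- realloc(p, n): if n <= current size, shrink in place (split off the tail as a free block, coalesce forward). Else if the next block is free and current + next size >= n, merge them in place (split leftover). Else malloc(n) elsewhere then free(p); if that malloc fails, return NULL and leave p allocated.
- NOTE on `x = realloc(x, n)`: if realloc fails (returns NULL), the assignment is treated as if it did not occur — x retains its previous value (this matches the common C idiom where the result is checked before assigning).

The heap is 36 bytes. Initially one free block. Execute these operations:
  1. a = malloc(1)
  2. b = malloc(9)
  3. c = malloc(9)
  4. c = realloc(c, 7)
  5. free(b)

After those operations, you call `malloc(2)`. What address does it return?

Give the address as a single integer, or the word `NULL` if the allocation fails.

Op 1: a = malloc(1) -> a = 0; heap: [0-0 ALLOC][1-35 FREE]
Op 2: b = malloc(9) -> b = 1; heap: [0-0 ALLOC][1-9 ALLOC][10-35 FREE]
Op 3: c = malloc(9) -> c = 10; heap: [0-0 ALLOC][1-9 ALLOC][10-18 ALLOC][19-35 FREE]
Op 4: c = realloc(c, 7) -> c = 10; heap: [0-0 ALLOC][1-9 ALLOC][10-16 ALLOC][17-35 FREE]
Op 5: free(b) -> (freed b); heap: [0-0 ALLOC][1-9 FREE][10-16 ALLOC][17-35 FREE]
malloc(2): first-fit scan over [0-0 ALLOC][1-9 FREE][10-16 ALLOC][17-35 FREE] -> 1

Answer: 1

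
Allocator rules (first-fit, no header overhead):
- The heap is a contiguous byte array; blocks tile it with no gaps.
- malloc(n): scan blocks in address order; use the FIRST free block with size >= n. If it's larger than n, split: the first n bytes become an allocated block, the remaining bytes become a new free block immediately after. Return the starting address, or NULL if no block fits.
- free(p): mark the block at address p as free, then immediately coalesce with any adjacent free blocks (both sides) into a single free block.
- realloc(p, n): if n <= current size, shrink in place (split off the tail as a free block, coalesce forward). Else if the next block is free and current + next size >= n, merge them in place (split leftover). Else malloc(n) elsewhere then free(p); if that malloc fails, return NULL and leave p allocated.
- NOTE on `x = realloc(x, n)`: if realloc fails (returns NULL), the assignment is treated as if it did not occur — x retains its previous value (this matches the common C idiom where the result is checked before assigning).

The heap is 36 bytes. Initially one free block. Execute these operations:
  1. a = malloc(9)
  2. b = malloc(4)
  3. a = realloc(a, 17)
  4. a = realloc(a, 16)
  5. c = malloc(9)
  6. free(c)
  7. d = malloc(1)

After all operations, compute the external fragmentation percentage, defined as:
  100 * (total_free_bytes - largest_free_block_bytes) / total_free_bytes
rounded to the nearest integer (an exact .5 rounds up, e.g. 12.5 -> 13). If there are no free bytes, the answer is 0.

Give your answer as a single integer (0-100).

Answer: 47

Derivation:
Op 1: a = malloc(9) -> a = 0; heap: [0-8 ALLOC][9-35 FREE]
Op 2: b = malloc(4) -> b = 9; heap: [0-8 ALLOC][9-12 ALLOC][13-35 FREE]
Op 3: a = realloc(a, 17) -> a = 13; heap: [0-8 FREE][9-12 ALLOC][13-29 ALLOC][30-35 FREE]
Op 4: a = realloc(a, 16) -> a = 13; heap: [0-8 FREE][9-12 ALLOC][13-28 ALLOC][29-35 FREE]
Op 5: c = malloc(9) -> c = 0; heap: [0-8 ALLOC][9-12 ALLOC][13-28 ALLOC][29-35 FREE]
Op 6: free(c) -> (freed c); heap: [0-8 FREE][9-12 ALLOC][13-28 ALLOC][29-35 FREE]
Op 7: d = malloc(1) -> d = 0; heap: [0-0 ALLOC][1-8 FREE][9-12 ALLOC][13-28 ALLOC][29-35 FREE]
Free blocks: [8 7] total_free=15 largest=8 -> 100*(15-8)/15 = 700/15 ≈ 46.667 -> rounds to 47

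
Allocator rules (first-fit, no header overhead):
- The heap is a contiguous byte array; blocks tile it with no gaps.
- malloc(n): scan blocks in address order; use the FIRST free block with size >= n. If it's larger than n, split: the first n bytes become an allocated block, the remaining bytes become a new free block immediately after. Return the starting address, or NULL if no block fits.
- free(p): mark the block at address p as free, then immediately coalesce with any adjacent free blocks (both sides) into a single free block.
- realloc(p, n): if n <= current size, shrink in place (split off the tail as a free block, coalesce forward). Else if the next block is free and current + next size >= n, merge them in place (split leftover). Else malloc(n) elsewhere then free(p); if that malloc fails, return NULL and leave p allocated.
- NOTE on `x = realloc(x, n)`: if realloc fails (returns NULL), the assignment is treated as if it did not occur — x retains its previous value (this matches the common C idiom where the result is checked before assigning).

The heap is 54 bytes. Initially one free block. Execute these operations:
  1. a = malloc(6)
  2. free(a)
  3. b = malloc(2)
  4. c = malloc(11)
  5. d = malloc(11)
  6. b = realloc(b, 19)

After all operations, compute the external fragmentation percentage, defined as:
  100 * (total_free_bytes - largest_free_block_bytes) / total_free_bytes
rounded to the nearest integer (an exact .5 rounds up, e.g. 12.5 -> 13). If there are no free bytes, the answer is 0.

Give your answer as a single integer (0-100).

Answer: 15

Derivation:
Op 1: a = malloc(6) -> a = 0; heap: [0-5 ALLOC][6-53 FREE]
Op 2: free(a) -> (freed a); heap: [0-53 FREE]
Op 3: b = malloc(2) -> b = 0; heap: [0-1 ALLOC][2-53 FREE]
Op 4: c = malloc(11) -> c = 2; heap: [0-1 ALLOC][2-12 ALLOC][13-53 FREE]
Op 5: d = malloc(11) -> d = 13; heap: [0-1 ALLOC][2-12 ALLOC][13-23 ALLOC][24-53 FREE]
Op 6: b = realloc(b, 19) -> b = 24; heap: [0-1 FREE][2-12 ALLOC][13-23 ALLOC][24-42 ALLOC][43-53 FREE]
Free blocks: [2 11] total_free=13 largest=11 -> 100*(13-11)/13 = 200/13 ≈ 15.385 -> rounds to 15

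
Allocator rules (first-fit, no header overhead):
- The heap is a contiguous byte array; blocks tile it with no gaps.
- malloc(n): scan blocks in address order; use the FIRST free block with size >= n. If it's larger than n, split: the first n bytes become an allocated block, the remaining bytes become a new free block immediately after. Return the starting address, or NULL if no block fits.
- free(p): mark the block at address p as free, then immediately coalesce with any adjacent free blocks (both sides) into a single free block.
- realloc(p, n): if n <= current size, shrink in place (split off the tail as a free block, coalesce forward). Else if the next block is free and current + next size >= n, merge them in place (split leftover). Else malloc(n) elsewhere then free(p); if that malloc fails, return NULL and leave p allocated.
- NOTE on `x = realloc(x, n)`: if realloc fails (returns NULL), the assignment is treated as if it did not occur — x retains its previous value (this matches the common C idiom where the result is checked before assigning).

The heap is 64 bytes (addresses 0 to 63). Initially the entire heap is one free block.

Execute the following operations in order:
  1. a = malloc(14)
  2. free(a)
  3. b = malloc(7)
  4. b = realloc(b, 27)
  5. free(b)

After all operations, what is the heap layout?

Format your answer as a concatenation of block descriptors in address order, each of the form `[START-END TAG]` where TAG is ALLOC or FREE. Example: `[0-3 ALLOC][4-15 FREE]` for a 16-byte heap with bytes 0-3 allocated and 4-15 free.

Answer: [0-63 FREE]

Derivation:
Op 1: a = malloc(14) -> a = 0; heap: [0-13 ALLOC][14-63 FREE]
Op 2: free(a) -> (freed a); heap: [0-63 FREE]
Op 3: b = malloc(7) -> b = 0; heap: [0-6 ALLOC][7-63 FREE]
Op 4: b = realloc(b, 27) -> b = 0; heap: [0-26 ALLOC][27-63 FREE]
Op 5: free(b) -> (freed b); heap: [0-63 FREE]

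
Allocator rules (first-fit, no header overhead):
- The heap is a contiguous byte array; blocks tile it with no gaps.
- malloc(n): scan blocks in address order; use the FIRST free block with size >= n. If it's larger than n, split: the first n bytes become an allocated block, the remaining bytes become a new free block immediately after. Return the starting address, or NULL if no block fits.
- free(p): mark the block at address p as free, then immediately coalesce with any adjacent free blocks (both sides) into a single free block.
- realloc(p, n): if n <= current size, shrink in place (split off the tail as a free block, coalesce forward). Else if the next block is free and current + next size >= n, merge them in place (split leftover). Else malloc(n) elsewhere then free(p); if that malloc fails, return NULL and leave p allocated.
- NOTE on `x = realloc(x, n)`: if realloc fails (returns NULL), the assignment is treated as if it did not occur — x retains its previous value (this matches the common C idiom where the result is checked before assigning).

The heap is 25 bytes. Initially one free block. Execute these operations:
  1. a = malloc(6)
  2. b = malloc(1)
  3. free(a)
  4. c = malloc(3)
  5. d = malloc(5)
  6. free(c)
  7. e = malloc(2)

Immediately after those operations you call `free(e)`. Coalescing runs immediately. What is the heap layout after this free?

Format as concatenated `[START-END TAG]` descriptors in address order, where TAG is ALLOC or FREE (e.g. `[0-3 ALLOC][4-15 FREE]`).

Answer: [0-5 FREE][6-6 ALLOC][7-11 ALLOC][12-24 FREE]

Derivation:
Op 1: a = malloc(6) -> a = 0; heap: [0-5 ALLOC][6-24 FREE]
Op 2: b = malloc(1) -> b = 6; heap: [0-5 ALLOC][6-6 ALLOC][7-24 FREE]
Op 3: free(a) -> (freed a); heap: [0-5 FREE][6-6 ALLOC][7-24 FREE]
Op 4: c = malloc(3) -> c = 0; heap: [0-2 ALLOC][3-5 FREE][6-6 ALLOC][7-24 FREE]
Op 5: d = malloc(5) -> d = 7; heap: [0-2 ALLOC][3-5 FREE][6-6 ALLOC][7-11 ALLOC][12-24 FREE]
Op 6: free(c) -> (freed c); heap: [0-5 FREE][6-6 ALLOC][7-11 ALLOC][12-24 FREE]
Op 7: e = malloc(2) -> e = 0; heap: [0-1 ALLOC][2-5 FREE][6-6 ALLOC][7-11 ALLOC][12-24 FREE]
free(e): e = 0 -> block [0-1 ALLOC]; mark free, coalesce with adjacent free neighbors -> [0-5 FREE][6-6 ALLOC][7-11 ALLOC][12-24 FREE]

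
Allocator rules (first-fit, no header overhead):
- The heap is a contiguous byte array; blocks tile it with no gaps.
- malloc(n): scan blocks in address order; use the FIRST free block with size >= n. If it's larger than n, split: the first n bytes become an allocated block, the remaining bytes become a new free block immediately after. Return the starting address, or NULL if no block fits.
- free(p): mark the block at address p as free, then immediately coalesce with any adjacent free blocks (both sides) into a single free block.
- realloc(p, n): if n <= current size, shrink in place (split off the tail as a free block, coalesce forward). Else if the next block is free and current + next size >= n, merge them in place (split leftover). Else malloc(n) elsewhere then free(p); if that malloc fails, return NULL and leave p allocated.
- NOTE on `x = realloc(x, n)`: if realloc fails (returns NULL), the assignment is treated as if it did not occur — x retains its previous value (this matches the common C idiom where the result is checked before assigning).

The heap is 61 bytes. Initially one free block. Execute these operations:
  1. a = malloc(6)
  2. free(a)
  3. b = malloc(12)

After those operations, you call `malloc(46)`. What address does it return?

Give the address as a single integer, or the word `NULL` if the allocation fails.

Op 1: a = malloc(6) -> a = 0; heap: [0-5 ALLOC][6-60 FREE]
Op 2: free(a) -> (freed a); heap: [0-60 FREE]
Op 3: b = malloc(12) -> b = 0; heap: [0-11 ALLOC][12-60 FREE]
malloc(46): first-fit scan over [0-11 ALLOC][12-60 FREE] -> 12

Answer: 12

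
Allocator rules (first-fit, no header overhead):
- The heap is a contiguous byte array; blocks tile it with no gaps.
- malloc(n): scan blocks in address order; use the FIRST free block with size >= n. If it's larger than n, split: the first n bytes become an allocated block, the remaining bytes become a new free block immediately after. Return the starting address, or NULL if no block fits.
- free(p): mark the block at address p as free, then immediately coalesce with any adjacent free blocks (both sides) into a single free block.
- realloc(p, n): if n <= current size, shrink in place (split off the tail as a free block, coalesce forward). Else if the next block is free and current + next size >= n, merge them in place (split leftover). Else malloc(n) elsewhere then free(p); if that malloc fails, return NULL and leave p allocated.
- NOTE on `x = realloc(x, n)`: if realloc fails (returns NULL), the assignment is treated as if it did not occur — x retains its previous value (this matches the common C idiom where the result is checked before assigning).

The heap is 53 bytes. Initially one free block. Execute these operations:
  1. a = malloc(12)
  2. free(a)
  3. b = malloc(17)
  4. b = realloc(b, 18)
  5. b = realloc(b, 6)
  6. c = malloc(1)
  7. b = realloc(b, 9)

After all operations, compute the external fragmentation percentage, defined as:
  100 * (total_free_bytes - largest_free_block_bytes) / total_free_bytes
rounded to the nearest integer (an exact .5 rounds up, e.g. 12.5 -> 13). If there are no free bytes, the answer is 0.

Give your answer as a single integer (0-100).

Answer: 14

Derivation:
Op 1: a = malloc(12) -> a = 0; heap: [0-11 ALLOC][12-52 FREE]
Op 2: free(a) -> (freed a); heap: [0-52 FREE]
Op 3: b = malloc(17) -> b = 0; heap: [0-16 ALLOC][17-52 FREE]
Op 4: b = realloc(b, 18) -> b = 0; heap: [0-17 ALLOC][18-52 FREE]
Op 5: b = realloc(b, 6) -> b = 0; heap: [0-5 ALLOC][6-52 FREE]
Op 6: c = malloc(1) -> c = 6; heap: [0-5 ALLOC][6-6 ALLOC][7-52 FREE]
Op 7: b = realloc(b, 9) -> b = 7; heap: [0-5 FREE][6-6 ALLOC][7-15 ALLOC][16-52 FREE]
Free blocks: [6 37] total_free=43 largest=37 -> 100*(43-37)/43 = 600/43 ≈ 13.953 -> rounds to 14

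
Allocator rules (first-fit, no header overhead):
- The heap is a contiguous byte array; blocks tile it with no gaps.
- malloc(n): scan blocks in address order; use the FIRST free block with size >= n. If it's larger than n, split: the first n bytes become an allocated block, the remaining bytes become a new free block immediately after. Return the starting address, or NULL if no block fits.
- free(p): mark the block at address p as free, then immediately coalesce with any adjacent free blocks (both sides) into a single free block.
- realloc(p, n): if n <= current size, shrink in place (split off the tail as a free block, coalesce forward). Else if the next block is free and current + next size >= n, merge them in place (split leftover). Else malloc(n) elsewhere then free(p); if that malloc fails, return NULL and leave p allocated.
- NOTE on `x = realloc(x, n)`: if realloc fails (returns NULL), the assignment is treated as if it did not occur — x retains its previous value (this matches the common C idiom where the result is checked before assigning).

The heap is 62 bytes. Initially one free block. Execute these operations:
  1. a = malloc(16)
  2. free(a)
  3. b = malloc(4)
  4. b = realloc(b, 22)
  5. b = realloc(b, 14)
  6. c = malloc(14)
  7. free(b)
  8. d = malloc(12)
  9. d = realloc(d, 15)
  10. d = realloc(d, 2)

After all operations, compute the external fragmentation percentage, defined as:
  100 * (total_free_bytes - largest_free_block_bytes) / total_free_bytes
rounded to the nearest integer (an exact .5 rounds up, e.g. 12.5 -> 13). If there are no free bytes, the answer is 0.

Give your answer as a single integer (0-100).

Answer: 30

Derivation:
Op 1: a = malloc(16) -> a = 0; heap: [0-15 ALLOC][16-61 FREE]
Op 2: free(a) -> (freed a); heap: [0-61 FREE]
Op 3: b = malloc(4) -> b = 0; heap: [0-3 ALLOC][4-61 FREE]
Op 4: b = realloc(b, 22) -> b = 0; heap: [0-21 ALLOC][22-61 FREE]
Op 5: b = realloc(b, 14) -> b = 0; heap: [0-13 ALLOC][14-61 FREE]
Op 6: c = malloc(14) -> c = 14; heap: [0-13 ALLOC][14-27 ALLOC][28-61 FREE]
Op 7: free(b) -> (freed b); heap: [0-13 FREE][14-27 ALLOC][28-61 FREE]
Op 8: d = malloc(12) -> d = 0; heap: [0-11 ALLOC][12-13 FREE][14-27 ALLOC][28-61 FREE]
Op 9: d = realloc(d, 15) -> d = 28; heap: [0-13 FREE][14-27 ALLOC][28-42 ALLOC][43-61 FREE]
Op 10: d = realloc(d, 2) -> d = 28; heap: [0-13 FREE][14-27 ALLOC][28-29 ALLOC][30-61 FREE]
Free blocks: [14 32] total_free=46 largest=32 -> 100*(46-32)/46 = 1400/46 ≈ 30.435 -> rounds to 30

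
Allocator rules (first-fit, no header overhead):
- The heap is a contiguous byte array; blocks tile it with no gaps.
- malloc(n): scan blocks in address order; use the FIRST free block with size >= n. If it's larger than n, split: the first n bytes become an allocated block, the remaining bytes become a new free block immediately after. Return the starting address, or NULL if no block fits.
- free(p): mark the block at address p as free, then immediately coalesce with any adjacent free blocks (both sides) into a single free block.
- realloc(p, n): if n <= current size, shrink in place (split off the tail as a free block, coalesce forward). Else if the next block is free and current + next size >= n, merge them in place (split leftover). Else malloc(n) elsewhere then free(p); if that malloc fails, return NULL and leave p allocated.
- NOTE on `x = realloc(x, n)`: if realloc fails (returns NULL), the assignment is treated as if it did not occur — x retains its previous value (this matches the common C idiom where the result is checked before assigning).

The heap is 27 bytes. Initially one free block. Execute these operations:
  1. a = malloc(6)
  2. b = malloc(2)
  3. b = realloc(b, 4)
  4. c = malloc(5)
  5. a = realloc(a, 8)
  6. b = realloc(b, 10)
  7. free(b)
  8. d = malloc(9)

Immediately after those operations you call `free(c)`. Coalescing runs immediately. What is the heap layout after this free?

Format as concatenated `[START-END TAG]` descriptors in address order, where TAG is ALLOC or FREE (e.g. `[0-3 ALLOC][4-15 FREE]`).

Answer: [0-8 ALLOC][9-14 FREE][15-22 ALLOC][23-26 FREE]

Derivation:
Op 1: a = malloc(6) -> a = 0; heap: [0-5 ALLOC][6-26 FREE]
Op 2: b = malloc(2) -> b = 6; heap: [0-5 ALLOC][6-7 ALLOC][8-26 FREE]
Op 3: b = realloc(b, 4) -> b = 6; heap: [0-5 ALLOC][6-9 ALLOC][10-26 FREE]
Op 4: c = malloc(5) -> c = 10; heap: [0-5 ALLOC][6-9 ALLOC][10-14 ALLOC][15-26 FREE]
Op 5: a = realloc(a, 8) -> a = 15; heap: [0-5 FREE][6-9 ALLOC][10-14 ALLOC][15-22 ALLOC][23-26 FREE]
Op 6: b = realloc(b, 10) -> NULL (b unchanged); heap: [0-5 FREE][6-9 ALLOC][10-14 ALLOC][15-22 ALLOC][23-26 FREE]
Op 7: free(b) -> (freed b); heap: [0-9 FREE][10-14 ALLOC][15-22 ALLOC][23-26 FREE]
Op 8: d = malloc(9) -> d = 0; heap: [0-8 ALLOC][9-9 FREE][10-14 ALLOC][15-22 ALLOC][23-26 FREE]
free(c): c = 10 -> block [10-14 ALLOC]; mark free, coalesce with adjacent free neighbors -> [0-8 ALLOC][9-14 FREE][15-22 ALLOC][23-26 FREE]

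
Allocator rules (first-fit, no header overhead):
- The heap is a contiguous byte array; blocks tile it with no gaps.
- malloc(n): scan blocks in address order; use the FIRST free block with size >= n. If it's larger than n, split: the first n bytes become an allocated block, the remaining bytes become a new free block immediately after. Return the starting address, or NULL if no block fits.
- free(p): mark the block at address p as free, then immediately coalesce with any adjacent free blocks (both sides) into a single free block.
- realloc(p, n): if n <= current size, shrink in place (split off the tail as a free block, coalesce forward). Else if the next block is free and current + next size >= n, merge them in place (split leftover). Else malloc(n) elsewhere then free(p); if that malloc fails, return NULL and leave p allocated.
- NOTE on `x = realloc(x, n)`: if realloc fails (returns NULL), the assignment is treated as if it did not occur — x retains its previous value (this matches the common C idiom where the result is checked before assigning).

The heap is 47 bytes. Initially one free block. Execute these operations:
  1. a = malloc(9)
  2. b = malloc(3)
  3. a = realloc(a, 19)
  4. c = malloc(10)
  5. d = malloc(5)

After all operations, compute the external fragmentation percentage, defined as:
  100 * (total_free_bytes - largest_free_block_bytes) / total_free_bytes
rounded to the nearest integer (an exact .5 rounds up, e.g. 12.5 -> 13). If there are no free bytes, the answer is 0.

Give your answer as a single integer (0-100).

Answer: 40

Derivation:
Op 1: a = malloc(9) -> a = 0; heap: [0-8 ALLOC][9-46 FREE]
Op 2: b = malloc(3) -> b = 9; heap: [0-8 ALLOC][9-11 ALLOC][12-46 FREE]
Op 3: a = realloc(a, 19) -> a = 12; heap: [0-8 FREE][9-11 ALLOC][12-30 ALLOC][31-46 FREE]
Op 4: c = malloc(10) -> c = 31; heap: [0-8 FREE][9-11 ALLOC][12-30 ALLOC][31-40 ALLOC][41-46 FREE]
Op 5: d = malloc(5) -> d = 0; heap: [0-4 ALLOC][5-8 FREE][9-11 ALLOC][12-30 ALLOC][31-40 ALLOC][41-46 FREE]
Free blocks: [4 6] total_free=10 largest=6 -> 100*(10-6)/10 = 400/10 = 40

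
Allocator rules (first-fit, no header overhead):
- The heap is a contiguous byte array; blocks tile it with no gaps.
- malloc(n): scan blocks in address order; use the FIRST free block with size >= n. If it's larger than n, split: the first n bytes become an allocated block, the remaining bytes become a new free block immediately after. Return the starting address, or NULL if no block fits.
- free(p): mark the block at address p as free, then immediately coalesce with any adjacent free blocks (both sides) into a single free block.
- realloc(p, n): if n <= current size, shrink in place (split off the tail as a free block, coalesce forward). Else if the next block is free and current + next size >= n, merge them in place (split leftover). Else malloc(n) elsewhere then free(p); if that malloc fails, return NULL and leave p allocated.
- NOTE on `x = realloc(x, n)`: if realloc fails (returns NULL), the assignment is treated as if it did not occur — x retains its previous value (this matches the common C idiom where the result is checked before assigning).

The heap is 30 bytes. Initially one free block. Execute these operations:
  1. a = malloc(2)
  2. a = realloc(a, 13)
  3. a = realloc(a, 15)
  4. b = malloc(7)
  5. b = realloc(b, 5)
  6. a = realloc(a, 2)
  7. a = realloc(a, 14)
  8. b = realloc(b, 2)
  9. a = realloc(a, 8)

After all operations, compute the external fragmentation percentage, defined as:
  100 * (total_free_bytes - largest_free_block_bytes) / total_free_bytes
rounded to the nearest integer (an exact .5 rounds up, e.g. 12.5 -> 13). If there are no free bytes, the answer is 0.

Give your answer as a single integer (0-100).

Answer: 35

Derivation:
Op 1: a = malloc(2) -> a = 0; heap: [0-1 ALLOC][2-29 FREE]
Op 2: a = realloc(a, 13) -> a = 0; heap: [0-12 ALLOC][13-29 FREE]
Op 3: a = realloc(a, 15) -> a = 0; heap: [0-14 ALLOC][15-29 FREE]
Op 4: b = malloc(7) -> b = 15; heap: [0-14 ALLOC][15-21 ALLOC][22-29 FREE]
Op 5: b = realloc(b, 5) -> b = 15; heap: [0-14 ALLOC][15-19 ALLOC][20-29 FREE]
Op 6: a = realloc(a, 2) -> a = 0; heap: [0-1 ALLOC][2-14 FREE][15-19 ALLOC][20-29 FREE]
Op 7: a = realloc(a, 14) -> a = 0; heap: [0-13 ALLOC][14-14 FREE][15-19 ALLOC][20-29 FREE]
Op 8: b = realloc(b, 2) -> b = 15; heap: [0-13 ALLOC][14-14 FREE][15-16 ALLOC][17-29 FREE]
Op 9: a = realloc(a, 8) -> a = 0; heap: [0-7 ALLOC][8-14 FREE][15-16 ALLOC][17-29 FREE]
Free blocks: [7 13] total_free=20 largest=13 -> 100*(20-13)/20 = 700/20 = 35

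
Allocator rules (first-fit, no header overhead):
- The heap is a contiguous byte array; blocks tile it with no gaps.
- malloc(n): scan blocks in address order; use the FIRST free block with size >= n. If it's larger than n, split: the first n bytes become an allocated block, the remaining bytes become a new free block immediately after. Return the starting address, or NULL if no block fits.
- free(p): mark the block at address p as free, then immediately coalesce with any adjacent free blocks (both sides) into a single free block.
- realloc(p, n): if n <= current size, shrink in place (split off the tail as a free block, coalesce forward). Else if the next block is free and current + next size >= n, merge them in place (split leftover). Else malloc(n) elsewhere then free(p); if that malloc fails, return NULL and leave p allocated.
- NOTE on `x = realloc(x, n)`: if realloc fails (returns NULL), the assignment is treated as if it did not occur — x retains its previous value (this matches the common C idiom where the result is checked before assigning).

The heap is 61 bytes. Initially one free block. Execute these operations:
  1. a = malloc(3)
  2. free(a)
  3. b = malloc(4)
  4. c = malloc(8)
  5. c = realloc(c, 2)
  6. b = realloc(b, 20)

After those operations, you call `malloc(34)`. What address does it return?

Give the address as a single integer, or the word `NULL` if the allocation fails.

Op 1: a = malloc(3) -> a = 0; heap: [0-2 ALLOC][3-60 FREE]
Op 2: free(a) -> (freed a); heap: [0-60 FREE]
Op 3: b = malloc(4) -> b = 0; heap: [0-3 ALLOC][4-60 FREE]
Op 4: c = malloc(8) -> c = 4; heap: [0-3 ALLOC][4-11 ALLOC][12-60 FREE]
Op 5: c = realloc(c, 2) -> c = 4; heap: [0-3 ALLOC][4-5 ALLOC][6-60 FREE]
Op 6: b = realloc(b, 20) -> b = 6; heap: [0-3 FREE][4-5 ALLOC][6-25 ALLOC][26-60 FREE]
malloc(34): first-fit scan over [0-3 FREE][4-5 ALLOC][6-25 ALLOC][26-60 FREE] -> 26

Answer: 26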